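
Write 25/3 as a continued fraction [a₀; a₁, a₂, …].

⌊25/3⌋ = 8, remainder 1
⌊3/1⌋ = 3, remainder 0

[8; 3]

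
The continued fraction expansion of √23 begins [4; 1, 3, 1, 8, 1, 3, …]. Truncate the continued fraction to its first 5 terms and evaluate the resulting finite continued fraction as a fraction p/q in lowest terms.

211/44

Use the convergent recurrence hₖ = aₖ·hₖ₋₁ + hₖ₋₂ (and likewise for the denominators kₖ):
a_0 = 4: 4/1
a_1 = 1: 5/1
a_2 = 3: 19/4
a_3 = 1: 24/5
a_4 = 8: 211/44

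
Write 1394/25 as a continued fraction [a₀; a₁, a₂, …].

[55; 1, 3, 6]

Run the Euclidean algorithm, recording each quotient:
1394 = 55·25 + 19, so a_0 = 55
25 = 1·19 + 6, so a_1 = 1
19 = 3·6 + 1, so a_2 = 3
6 = 6·1 + 0, so a_3 = 6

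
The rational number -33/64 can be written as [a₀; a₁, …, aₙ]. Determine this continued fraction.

[-1; 2, 15, 2]

-33 = -1·64 + 31, so a_0 = -1
64 = 2·31 + 2, so a_1 = 2
31 = 15·2 + 1, so a_2 = 15
2 = 2·1 + 0, so a_3 = 2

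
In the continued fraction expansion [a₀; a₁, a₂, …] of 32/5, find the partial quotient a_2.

2

⌊32/5⌋ = 6, remainder 2
⌊5/2⌋ = 2, remainder 1
⌊2/1⌋ = 2, remainder 0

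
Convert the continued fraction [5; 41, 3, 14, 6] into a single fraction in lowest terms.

54191/10786

Start with 6.
14 + 1/(6/1) = 14 + 1/6 = 85/6
3 + 1/(85/6) = 3 + 6/85 = 261/85
41 + 1/(261/85) = 41 + 85/261 = 10786/261
5 + 1/(10786/261) = 5 + 261/10786 = 54191/10786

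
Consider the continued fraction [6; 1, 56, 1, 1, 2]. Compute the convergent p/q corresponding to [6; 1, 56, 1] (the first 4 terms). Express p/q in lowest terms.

405/58

a_0 = 6: 6/1
a_1 = 1: 7/1
a_2 = 56: 398/57
a_3 = 1: 405/58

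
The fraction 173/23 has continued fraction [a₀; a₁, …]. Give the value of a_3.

11

Repeatedly divide and take the remainder:
173 = 7·23 + 12, so a_0 = 7
23 = 1·12 + 11, so a_1 = 1
12 = 1·11 + 1, so a_2 = 1
11 = 11·1 + 0, so a_3 = 11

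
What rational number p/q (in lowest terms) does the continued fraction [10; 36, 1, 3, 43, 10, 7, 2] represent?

9712566/968621

Compute successive convergents:
a_0 = 10: 10/1
a_1 = 36: 361/36
a_2 = 1: 371/37
a_3 = 3: 1474/147
a_4 = 43: 63753/6358
a_5 = 10: 639004/63727
a_6 = 7: 4536781/452447
a_7 = 2: 9712566/968621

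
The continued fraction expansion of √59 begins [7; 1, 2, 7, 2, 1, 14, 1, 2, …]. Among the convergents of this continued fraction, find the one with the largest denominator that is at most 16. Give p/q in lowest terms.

a_0 = 7: 7/1  (≤ bound)
a_1 = 1: 8/1  (≤ bound)
a_2 = 2: 23/3  (≤ bound)
a_3 = 7: 169/22  (> 16, stop)

23/3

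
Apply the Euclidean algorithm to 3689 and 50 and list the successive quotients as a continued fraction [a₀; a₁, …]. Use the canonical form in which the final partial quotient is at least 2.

⌊3689/50⌋ = 73, remainder 39
⌊50/39⌋ = 1, remainder 11
⌊39/11⌋ = 3, remainder 6
⌊11/6⌋ = 1, remainder 5
⌊6/5⌋ = 1, remainder 1
⌊5/1⌋ = 5, remainder 0

[73; 1, 3, 1, 1, 5]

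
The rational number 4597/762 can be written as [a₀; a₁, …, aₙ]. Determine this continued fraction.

Run the Euclidean algorithm, recording each quotient:
4597 ÷ 762 → quotient 6, remainder 25
762 ÷ 25 → quotient 30, remainder 12
25 ÷ 12 → quotient 2, remainder 1
12 ÷ 1 → quotient 12, remainder 0

[6; 30, 2, 12]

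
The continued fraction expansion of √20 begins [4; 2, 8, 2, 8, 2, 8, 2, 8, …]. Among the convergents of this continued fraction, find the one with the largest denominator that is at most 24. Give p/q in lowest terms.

a_0 = 4: 4/1  (≤ bound)
a_1 = 2: 9/2  (≤ bound)
a_2 = 8: 76/17  (≤ bound)
a_3 = 2: 161/36  (> 24, stop)

76/17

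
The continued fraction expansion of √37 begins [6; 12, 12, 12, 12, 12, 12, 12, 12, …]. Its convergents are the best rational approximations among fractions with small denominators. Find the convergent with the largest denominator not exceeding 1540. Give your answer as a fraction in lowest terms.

a_0 = 6: 6/1  (≤ bound)
a_1 = 12: 73/12  (≤ bound)
a_2 = 12: 882/145  (≤ bound)
a_3 = 12: 10657/1752  (> 1540, stop)

882/145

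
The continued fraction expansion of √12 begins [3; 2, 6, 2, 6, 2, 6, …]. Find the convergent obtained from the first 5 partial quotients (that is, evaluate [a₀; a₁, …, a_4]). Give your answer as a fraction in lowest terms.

627/181

a_0 = 3: 3/1
a_1 = 2: 7/2
a_2 = 6: 45/13
a_3 = 2: 97/28
a_4 = 6: 627/181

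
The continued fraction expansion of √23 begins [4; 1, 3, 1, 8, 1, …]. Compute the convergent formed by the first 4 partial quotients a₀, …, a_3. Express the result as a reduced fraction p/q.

Start with 1.
3 + 1/(1/1) = 3 + 1/1 = 4/1
1 + 1/(4/1) = 1 + 1/4 = 5/4
4 + 1/(5/4) = 4 + 4/5 = 24/5

24/5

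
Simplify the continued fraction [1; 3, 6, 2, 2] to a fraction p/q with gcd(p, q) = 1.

133/101

Work from the innermost term outward:
Start with 2.
2 + 1/(2/1) = 2 + 1/2 = 5/2
6 + 1/(5/2) = 6 + 2/5 = 32/5
3 + 1/(32/5) = 3 + 5/32 = 101/32
1 + 1/(101/32) = 1 + 32/101 = 133/101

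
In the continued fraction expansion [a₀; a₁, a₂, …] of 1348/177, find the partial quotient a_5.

1348 ÷ 177 → quotient 7, remainder 109
177 ÷ 109 → quotient 1, remainder 68
109 ÷ 68 → quotient 1, remainder 41
68 ÷ 41 → quotient 1, remainder 27
41 ÷ 27 → quotient 1, remainder 14
27 ÷ 14 → quotient 1, remainder 13

1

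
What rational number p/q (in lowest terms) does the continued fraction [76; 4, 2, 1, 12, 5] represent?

63881/838

Compute successive convergents:
a_0 = 76: 76/1
a_1 = 4: 305/4
a_2 = 2: 686/9
a_3 = 1: 991/13
a_4 = 12: 12578/165
a_5 = 5: 63881/838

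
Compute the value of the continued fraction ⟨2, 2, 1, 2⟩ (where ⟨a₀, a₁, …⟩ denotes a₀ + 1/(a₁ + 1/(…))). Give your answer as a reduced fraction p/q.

19/8

a_0 = 2: 2/1
a_1 = 2: 5/2
a_2 = 1: 7/3
a_3 = 2: 19/8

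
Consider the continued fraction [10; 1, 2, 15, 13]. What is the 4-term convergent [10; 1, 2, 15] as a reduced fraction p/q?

Start with 15.
2 + 1/(15/1) = 2 + 1/15 = 31/15
1 + 1/(31/15) = 1 + 15/31 = 46/31
10 + 1/(46/31) = 10 + 31/46 = 491/46

491/46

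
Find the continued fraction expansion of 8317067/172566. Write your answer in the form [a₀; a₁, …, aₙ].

⌊8317067/172566⌋ = 48, remainder 33899
⌊172566/33899⌋ = 5, remainder 3071
⌊33899/3071⌋ = 11, remainder 118
⌊3071/118⌋ = 26, remainder 3
⌊118/3⌋ = 39, remainder 1
⌊3/1⌋ = 3, remainder 0

[48; 5, 11, 26, 39, 3]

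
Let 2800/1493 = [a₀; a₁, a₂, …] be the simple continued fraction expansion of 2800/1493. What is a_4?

5

2800 ÷ 1493 → quotient 1, remainder 1307
1493 ÷ 1307 → quotient 1, remainder 186
1307 ÷ 186 → quotient 7, remainder 5
186 ÷ 5 → quotient 37, remainder 1
5 ÷ 1 → quotient 5, remainder 0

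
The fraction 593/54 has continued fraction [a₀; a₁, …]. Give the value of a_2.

593 ÷ 54 → quotient 10, remainder 53
54 ÷ 53 → quotient 1, remainder 1
53 ÷ 1 → quotient 53, remainder 0

53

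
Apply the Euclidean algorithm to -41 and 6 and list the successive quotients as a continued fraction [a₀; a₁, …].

[-7; 6]

⌊-41/6⌋ = -7, remainder 1
⌊6/1⌋ = 6, remainder 0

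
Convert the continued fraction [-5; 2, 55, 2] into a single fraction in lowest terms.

-1009/224

Start with 2.
55 + 1/(2/1) = 55 + 1/2 = 111/2
2 + 1/(111/2) = 2 + 2/111 = 224/111
-5 + 1/(224/111) = -5 + 111/224 = -1009/224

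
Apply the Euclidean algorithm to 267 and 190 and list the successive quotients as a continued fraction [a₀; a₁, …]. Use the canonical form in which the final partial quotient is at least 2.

[1; 2, 2, 7, 5]

267 ÷ 190 → quotient 1, remainder 77
190 ÷ 77 → quotient 2, remainder 36
77 ÷ 36 → quotient 2, remainder 5
36 ÷ 5 → quotient 7, remainder 1
5 ÷ 1 → quotient 5, remainder 0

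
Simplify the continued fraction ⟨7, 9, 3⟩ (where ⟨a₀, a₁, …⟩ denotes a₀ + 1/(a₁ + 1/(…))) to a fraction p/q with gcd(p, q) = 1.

Start with 3.
9 + 1/(3/1) = 9 + 1/3 = 28/3
7 + 1/(28/3) = 7 + 3/28 = 199/28

199/28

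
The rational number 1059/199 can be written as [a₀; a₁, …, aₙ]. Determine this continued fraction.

Run the Euclidean algorithm, recording each quotient:
1059 ÷ 199 → quotient 5, remainder 64
199 ÷ 64 → quotient 3, remainder 7
64 ÷ 7 → quotient 9, remainder 1
7 ÷ 1 → quotient 7, remainder 0

[5; 3, 9, 7]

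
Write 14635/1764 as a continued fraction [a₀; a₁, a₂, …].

[8; 3, 2, 1, 2, 6, 1, 8]

Apply division with remainder until the remainder is 0:
14635 ÷ 1764 → quotient 8, remainder 523
1764 ÷ 523 → quotient 3, remainder 195
523 ÷ 195 → quotient 2, remainder 133
195 ÷ 133 → quotient 1, remainder 62
133 ÷ 62 → quotient 2, remainder 9
62 ÷ 9 → quotient 6, remainder 8
9 ÷ 8 → quotient 1, remainder 1
8 ÷ 1 → quotient 8, remainder 0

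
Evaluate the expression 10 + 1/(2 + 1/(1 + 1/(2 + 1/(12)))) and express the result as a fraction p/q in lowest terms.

Use the convergent recurrence hₖ = aₖ·hₖ₋₁ + hₖ₋₂ (and likewise for the denominators kₖ):
a_0 = 10: 10/1
a_1 = 2: 21/2
a_2 = 1: 31/3
a_3 = 2: 83/8
a_4 = 12: 1027/99

1027/99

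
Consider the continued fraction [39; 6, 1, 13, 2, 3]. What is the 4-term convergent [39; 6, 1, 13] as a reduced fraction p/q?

3797/97

a_0 = 39: 39/1
a_1 = 6: 235/6
a_2 = 1: 274/7
a_3 = 13: 3797/97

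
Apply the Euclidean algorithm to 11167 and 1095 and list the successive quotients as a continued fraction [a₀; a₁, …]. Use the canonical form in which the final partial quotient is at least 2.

[10; 5, 21, 1, 2, 3]

Apply division with remainder until the remainder is 0:
⌊11167/1095⌋ = 10, remainder 217
⌊1095/217⌋ = 5, remainder 10
⌊217/10⌋ = 21, remainder 7
⌊10/7⌋ = 1, remainder 3
⌊7/3⌋ = 2, remainder 1
⌊3/1⌋ = 3, remainder 0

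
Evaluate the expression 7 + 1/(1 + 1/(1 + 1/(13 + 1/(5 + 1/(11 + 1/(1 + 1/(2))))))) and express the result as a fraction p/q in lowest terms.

36659/4876

a_0 = 7: 7/1
a_1 = 1: 8/1
a_2 = 1: 15/2
a_3 = 13: 203/27
a_4 = 5: 1030/137
a_5 = 11: 11533/1534
a_6 = 1: 12563/1671
a_7 = 2: 36659/4876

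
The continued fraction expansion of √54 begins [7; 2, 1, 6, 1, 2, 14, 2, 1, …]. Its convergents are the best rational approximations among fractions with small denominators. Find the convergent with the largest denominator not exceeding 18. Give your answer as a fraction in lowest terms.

a_0 = 7: 7/1  (≤ bound)
a_1 = 2: 15/2  (≤ bound)
a_2 = 1: 22/3  (≤ bound)
a_3 = 6: 147/20  (> 18, stop)

22/3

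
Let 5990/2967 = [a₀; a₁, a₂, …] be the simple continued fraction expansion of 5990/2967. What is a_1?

52

Apply division with remainder until the remainder is 0:
5990 = 2·2967 + 56, so a_0 = 2
2967 = 52·56 + 55, so a_1 = 52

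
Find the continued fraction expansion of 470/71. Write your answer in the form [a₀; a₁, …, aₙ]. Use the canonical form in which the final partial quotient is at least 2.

470 ÷ 71 → quotient 6, remainder 44
71 ÷ 44 → quotient 1, remainder 27
44 ÷ 27 → quotient 1, remainder 17
27 ÷ 17 → quotient 1, remainder 10
17 ÷ 10 → quotient 1, remainder 7
10 ÷ 7 → quotient 1, remainder 3
7 ÷ 3 → quotient 2, remainder 1
3 ÷ 1 → quotient 3, remainder 0

[6; 1, 1, 1, 1, 1, 2, 3]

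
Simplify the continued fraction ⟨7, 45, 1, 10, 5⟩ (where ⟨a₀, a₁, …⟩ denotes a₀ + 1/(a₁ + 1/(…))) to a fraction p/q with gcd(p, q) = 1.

18053/2571

a_0 = 7: 7/1
a_1 = 45: 316/45
a_2 = 1: 323/46
a_3 = 10: 3546/505
a_4 = 5: 18053/2571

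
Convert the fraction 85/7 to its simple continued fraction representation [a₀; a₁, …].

[12; 7]

85 = 12·7 + 1, so a_0 = 12
7 = 7·1 + 0, so a_1 = 7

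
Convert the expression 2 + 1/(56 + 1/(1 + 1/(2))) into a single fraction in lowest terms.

343/170

Starting at the tail and folding back:
Start with 2.
1 + 1/(2/1) = 1 + 1/2 = 3/2
56 + 1/(3/2) = 56 + 2/3 = 170/3
2 + 1/(170/3) = 2 + 3/170 = 343/170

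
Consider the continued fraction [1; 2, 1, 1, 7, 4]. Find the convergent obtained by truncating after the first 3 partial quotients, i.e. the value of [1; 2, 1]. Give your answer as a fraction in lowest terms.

4/3

Build up convergents one term at a time:
a_0 = 1: 1/1
a_1 = 2: 3/2
a_2 = 1: 4/3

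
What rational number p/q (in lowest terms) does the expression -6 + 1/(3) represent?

Work from the innermost term outward:
Start with 3.
-6 + 1/(3/1) = -6 + 1/3 = -17/3

-17/3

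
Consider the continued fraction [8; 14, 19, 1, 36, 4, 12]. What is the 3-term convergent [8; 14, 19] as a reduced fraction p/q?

2155/267

Starting at the tail and folding back:
Start with 19.
14 + 1/(19/1) = 14 + 1/19 = 267/19
8 + 1/(267/19) = 8 + 19/267 = 2155/267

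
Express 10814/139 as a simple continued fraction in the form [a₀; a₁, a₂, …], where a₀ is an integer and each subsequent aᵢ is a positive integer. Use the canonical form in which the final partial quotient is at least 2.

10814 ÷ 139 → quotient 77, remainder 111
139 ÷ 111 → quotient 1, remainder 28
111 ÷ 28 → quotient 3, remainder 27
28 ÷ 27 → quotient 1, remainder 1
27 ÷ 1 → quotient 27, remainder 0

[77; 1, 3, 1, 27]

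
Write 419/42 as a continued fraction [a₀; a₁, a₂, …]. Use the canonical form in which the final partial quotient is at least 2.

[9; 1, 41]

Apply division with remainder until the remainder is 0:
419 ÷ 42 → quotient 9, remainder 41
42 ÷ 41 → quotient 1, remainder 1
41 ÷ 1 → quotient 41, remainder 0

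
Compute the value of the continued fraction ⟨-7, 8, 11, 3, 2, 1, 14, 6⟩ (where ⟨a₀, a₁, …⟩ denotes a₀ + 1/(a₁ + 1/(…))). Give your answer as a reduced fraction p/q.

Build up convergents one term at a time:
a_0 = -7: -7/1
a_1 = 8: -55/8
a_2 = 11: -612/89
a_3 = 3: -1891/275
a_4 = 2: -4394/639
a_5 = 1: -6285/914
a_6 = 14: -92384/13435
a_7 = 6: -560589/81524

-560589/81524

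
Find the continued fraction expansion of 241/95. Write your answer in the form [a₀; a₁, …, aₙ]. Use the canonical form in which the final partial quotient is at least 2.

241 = 2·95 + 51, so a_0 = 2
95 = 1·51 + 44, so a_1 = 1
51 = 1·44 + 7, so a_2 = 1
44 = 6·7 + 2, so a_3 = 6
7 = 3·2 + 1, so a_4 = 3
2 = 2·1 + 0, so a_5 = 2

[2; 1, 1, 6, 3, 2]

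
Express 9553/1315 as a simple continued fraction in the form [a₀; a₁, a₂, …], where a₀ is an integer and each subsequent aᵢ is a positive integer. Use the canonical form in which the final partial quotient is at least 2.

9553 = 7·1315 + 348, so a_0 = 7
1315 = 3·348 + 271, so a_1 = 3
348 = 1·271 + 77, so a_2 = 1
271 = 3·77 + 40, so a_3 = 3
77 = 1·40 + 37, so a_4 = 1
40 = 1·37 + 3, so a_5 = 1
37 = 12·3 + 1, so a_6 = 12
3 = 3·1 + 0, so a_7 = 3

[7; 3, 1, 3, 1, 1, 12, 3]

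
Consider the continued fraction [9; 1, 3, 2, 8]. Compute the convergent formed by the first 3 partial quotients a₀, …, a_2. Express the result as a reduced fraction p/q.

39/4

a_0 = 9: 9/1
a_1 = 1: 10/1
a_2 = 3: 39/4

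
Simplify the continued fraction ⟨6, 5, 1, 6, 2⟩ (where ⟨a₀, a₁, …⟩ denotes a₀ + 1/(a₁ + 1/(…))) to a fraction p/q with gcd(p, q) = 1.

Collapse the nested fraction from the inside out:
Start with 2.
6 + 1/(2/1) = 6 + 1/2 = 13/2
1 + 1/(13/2) = 1 + 2/13 = 15/13
5 + 1/(15/13) = 5 + 13/15 = 88/15
6 + 1/(88/15) = 6 + 15/88 = 543/88

543/88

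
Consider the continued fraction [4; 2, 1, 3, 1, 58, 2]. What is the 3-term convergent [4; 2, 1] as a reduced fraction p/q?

13/3

Start with 1.
2 + 1/(1/1) = 2 + 1/1 = 3/1
4 + 1/(3/1) = 4 + 1/3 = 13/3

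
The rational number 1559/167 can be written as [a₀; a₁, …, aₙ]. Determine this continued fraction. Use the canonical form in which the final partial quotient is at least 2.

[9; 2, 1, 55]

⌊1559/167⌋ = 9, remainder 56
⌊167/56⌋ = 2, remainder 55
⌊56/55⌋ = 1, remainder 1
⌊55/1⌋ = 55, remainder 0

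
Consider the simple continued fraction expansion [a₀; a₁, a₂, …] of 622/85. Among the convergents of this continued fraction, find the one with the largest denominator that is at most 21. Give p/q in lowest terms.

139/19

List convergents until the denominator exceeds the bound:
a_0 = 7: 7/1  (≤ bound)
a_1 = 3: 22/3  (≤ bound)
a_2 = 6: 139/19  (≤ bound)
a_3 = 1: 161/22  (> 21, stop)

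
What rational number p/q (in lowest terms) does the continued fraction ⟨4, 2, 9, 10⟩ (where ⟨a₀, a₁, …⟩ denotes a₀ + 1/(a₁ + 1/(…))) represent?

Starting at the tail and folding back:
Start with 10.
9 + 1/(10/1) = 9 + 1/10 = 91/10
2 + 1/(91/10) = 2 + 10/91 = 192/91
4 + 1/(192/91) = 4 + 91/192 = 859/192

859/192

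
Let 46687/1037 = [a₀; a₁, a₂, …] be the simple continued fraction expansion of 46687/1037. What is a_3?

3

Apply division with remainder until the remainder is 0:
⌊46687/1037⌋ = 45, remainder 22
⌊1037/22⌋ = 47, remainder 3
⌊22/3⌋ = 7, remainder 1
⌊3/1⌋ = 3, remainder 0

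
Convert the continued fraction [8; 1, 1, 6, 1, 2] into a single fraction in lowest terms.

367/43

a_0 = 8: 8/1
a_1 = 1: 9/1
a_2 = 1: 17/2
a_3 = 6: 111/13
a_4 = 1: 128/15
a_5 = 2: 367/43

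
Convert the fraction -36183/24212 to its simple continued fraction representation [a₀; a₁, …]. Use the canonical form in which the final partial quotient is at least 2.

[-2; 1, 1, 44, 2, 1, 29, 3]

Repeatedly divide and take the remainder:
⌊-36183/24212⌋ = -2, remainder 12241
⌊24212/12241⌋ = 1, remainder 11971
⌊12241/11971⌋ = 1, remainder 270
⌊11971/270⌋ = 44, remainder 91
⌊270/91⌋ = 2, remainder 88
⌊91/88⌋ = 1, remainder 3
⌊88/3⌋ = 29, remainder 1
⌊3/1⌋ = 3, remainder 0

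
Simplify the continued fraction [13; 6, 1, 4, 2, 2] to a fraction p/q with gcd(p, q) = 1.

2419/184

a_0 = 13: 13/1
a_1 = 6: 79/6
a_2 = 1: 92/7
a_3 = 4: 447/34
a_4 = 2: 986/75
a_5 = 2: 2419/184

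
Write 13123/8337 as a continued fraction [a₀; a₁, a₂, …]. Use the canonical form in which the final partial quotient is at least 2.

Run the Euclidean algorithm, recording each quotient:
13123 ÷ 8337 → quotient 1, remainder 4786
8337 ÷ 4786 → quotient 1, remainder 3551
4786 ÷ 3551 → quotient 1, remainder 1235
3551 ÷ 1235 → quotient 2, remainder 1081
1235 ÷ 1081 → quotient 1, remainder 154
1081 ÷ 154 → quotient 7, remainder 3
154 ÷ 3 → quotient 51, remainder 1
3 ÷ 1 → quotient 3, remainder 0

[1; 1, 1, 2, 1, 7, 51, 3]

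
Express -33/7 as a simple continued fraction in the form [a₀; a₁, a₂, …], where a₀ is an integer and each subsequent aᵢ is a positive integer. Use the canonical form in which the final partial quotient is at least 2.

[-5; 3, 2]

Run the Euclidean algorithm, recording each quotient:
-33 ÷ 7 → quotient -5, remainder 2
7 ÷ 2 → quotient 3, remainder 1
2 ÷ 1 → quotient 2, remainder 0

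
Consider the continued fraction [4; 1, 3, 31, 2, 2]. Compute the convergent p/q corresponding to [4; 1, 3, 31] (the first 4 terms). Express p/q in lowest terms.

594/125

Start with 31.
3 + 1/(31/1) = 3 + 1/31 = 94/31
1 + 1/(94/31) = 1 + 31/94 = 125/94
4 + 1/(125/94) = 4 + 94/125 = 594/125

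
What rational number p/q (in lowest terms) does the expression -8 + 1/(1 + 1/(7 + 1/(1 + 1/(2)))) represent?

Work from the innermost term outward:
Start with 2.
1 + 1/(2/1) = 1 + 1/2 = 3/2
7 + 1/(3/2) = 7 + 2/3 = 23/3
1 + 1/(23/3) = 1 + 3/23 = 26/23
-8 + 1/(26/23) = -8 + 23/26 = -185/26

-185/26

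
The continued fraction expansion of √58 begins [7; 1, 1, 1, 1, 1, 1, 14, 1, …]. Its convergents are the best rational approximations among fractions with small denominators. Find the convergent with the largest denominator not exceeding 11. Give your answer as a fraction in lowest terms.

61/8

List convergents until the denominator exceeds the bound:
a_0 = 7: 7/1  (≤ bound)
a_1 = 1: 8/1  (≤ bound)
a_2 = 1: 15/2  (≤ bound)
a_3 = 1: 23/3  (≤ bound)
a_4 = 1: 38/5  (≤ bound)
a_5 = 1: 61/8  (≤ bound)
a_6 = 1: 99/13  (> 11, stop)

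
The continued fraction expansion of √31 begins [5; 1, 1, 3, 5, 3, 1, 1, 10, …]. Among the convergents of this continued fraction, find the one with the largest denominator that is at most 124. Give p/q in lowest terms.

657/118

a_0 = 5: 5/1  (≤ bound)
a_1 = 1: 6/1  (≤ bound)
a_2 = 1: 11/2  (≤ bound)
a_3 = 3: 39/7  (≤ bound)
a_4 = 5: 206/37  (≤ bound)
a_5 = 3: 657/118  (≤ bound)
a_6 = 1: 863/155  (> 124, stop)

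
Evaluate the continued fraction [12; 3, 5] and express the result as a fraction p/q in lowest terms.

Use the convergent recurrence hₖ = aₖ·hₖ₋₁ + hₖ₋₂ (and likewise for the denominators kₖ):
a_0 = 12: 12/1
a_1 = 3: 37/3
a_2 = 5: 197/16

197/16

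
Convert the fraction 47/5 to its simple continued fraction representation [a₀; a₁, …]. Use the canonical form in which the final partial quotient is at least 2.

[9; 2, 2]

⌊47/5⌋ = 9, remainder 2
⌊5/2⌋ = 2, remainder 1
⌊2/1⌋ = 2, remainder 0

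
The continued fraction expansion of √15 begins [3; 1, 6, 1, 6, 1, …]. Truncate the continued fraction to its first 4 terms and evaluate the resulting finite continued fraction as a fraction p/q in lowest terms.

Build up convergents one term at a time:
a_0 = 3: 3/1
a_1 = 1: 4/1
a_2 = 6: 27/7
a_3 = 1: 31/8

31/8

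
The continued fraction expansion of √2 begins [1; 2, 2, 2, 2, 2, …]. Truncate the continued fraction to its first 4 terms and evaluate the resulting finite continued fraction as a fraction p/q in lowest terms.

Start with 2.
2 + 1/(2/1) = 2 + 1/2 = 5/2
2 + 1/(5/2) = 2 + 2/5 = 12/5
1 + 1/(12/5) = 1 + 5/12 = 17/12

17/12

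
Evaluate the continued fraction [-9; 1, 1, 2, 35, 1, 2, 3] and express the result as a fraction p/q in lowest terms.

a_0 = -9: -9/1
a_1 = 1: -8/1
a_2 = 1: -17/2
a_3 = 2: -42/5
a_4 = 35: -1487/177
a_5 = 1: -1529/182
a_6 = 2: -4545/541
a_7 = 3: -15164/1805

-15164/1805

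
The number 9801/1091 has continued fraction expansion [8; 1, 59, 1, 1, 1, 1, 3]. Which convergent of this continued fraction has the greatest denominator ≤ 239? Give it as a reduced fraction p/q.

List convergents until the denominator exceeds the bound:
a_0 = 8: 8/1  (≤ bound)
a_1 = 1: 9/1  (≤ bound)
a_2 = 59: 539/60  (≤ bound)
a_3 = 1: 548/61  (≤ bound)
a_4 = 1: 1087/121  (≤ bound)
a_5 = 1: 1635/182  (≤ bound)
a_6 = 1: 2722/303  (> 239, stop)

1635/182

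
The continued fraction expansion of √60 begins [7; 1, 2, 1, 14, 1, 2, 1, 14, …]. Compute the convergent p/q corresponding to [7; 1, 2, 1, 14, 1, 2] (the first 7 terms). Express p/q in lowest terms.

1433/185

Compute successive convergents:
a_0 = 7: 7/1
a_1 = 1: 8/1
a_2 = 2: 23/3
a_3 = 1: 31/4
a_4 = 14: 457/59
a_5 = 1: 488/63
a_6 = 2: 1433/185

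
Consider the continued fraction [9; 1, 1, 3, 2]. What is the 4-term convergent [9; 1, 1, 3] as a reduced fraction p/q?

Compute successive convergents:
a_0 = 9: 9/1
a_1 = 1: 10/1
a_2 = 1: 19/2
a_3 = 3: 67/7

67/7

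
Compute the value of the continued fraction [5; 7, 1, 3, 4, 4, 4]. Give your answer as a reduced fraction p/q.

12145/2368

Collapse the nested fraction from the inside out:
Start with 4.
4 + 1/(4/1) = 4 + 1/4 = 17/4
4 + 1/(17/4) = 4 + 4/17 = 72/17
3 + 1/(72/17) = 3 + 17/72 = 233/72
1 + 1/(233/72) = 1 + 72/233 = 305/233
7 + 1/(305/233) = 7 + 233/305 = 2368/305
5 + 1/(2368/305) = 5 + 305/2368 = 12145/2368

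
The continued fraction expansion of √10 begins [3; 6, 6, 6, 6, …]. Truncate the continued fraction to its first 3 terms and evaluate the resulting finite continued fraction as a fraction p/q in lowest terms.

Start with 6.
6 + 1/(6/1) = 6 + 1/6 = 37/6
3 + 1/(37/6) = 3 + 6/37 = 117/37

117/37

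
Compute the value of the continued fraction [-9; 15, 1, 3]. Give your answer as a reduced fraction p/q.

-563/63

Start with 3.
1 + 1/(3/1) = 1 + 1/3 = 4/3
15 + 1/(4/3) = 15 + 3/4 = 63/4
-9 + 1/(63/4) = -9 + 4/63 = -563/63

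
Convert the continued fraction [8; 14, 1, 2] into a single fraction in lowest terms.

355/44

Start with 2.
1 + 1/(2/1) = 1 + 1/2 = 3/2
14 + 1/(3/2) = 14 + 2/3 = 44/3
8 + 1/(44/3) = 8 + 3/44 = 355/44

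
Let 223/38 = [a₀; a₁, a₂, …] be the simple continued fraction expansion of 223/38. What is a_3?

1

Repeatedly divide and take the remainder:
223 ÷ 38 → quotient 5, remainder 33
38 ÷ 33 → quotient 1, remainder 5
33 ÷ 5 → quotient 6, remainder 3
5 ÷ 3 → quotient 1, remainder 2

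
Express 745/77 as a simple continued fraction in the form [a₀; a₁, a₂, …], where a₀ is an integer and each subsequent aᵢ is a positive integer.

⌊745/77⌋ = 9, remainder 52
⌊77/52⌋ = 1, remainder 25
⌊52/25⌋ = 2, remainder 2
⌊25/2⌋ = 12, remainder 1
⌊2/1⌋ = 2, remainder 0

[9; 1, 2, 12, 2]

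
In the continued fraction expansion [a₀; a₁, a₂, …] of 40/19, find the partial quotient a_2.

2

Repeatedly divide and take the remainder:
40 = 2·19 + 2, so a_0 = 2
19 = 9·2 + 1, so a_1 = 9
2 = 2·1 + 0, so a_2 = 2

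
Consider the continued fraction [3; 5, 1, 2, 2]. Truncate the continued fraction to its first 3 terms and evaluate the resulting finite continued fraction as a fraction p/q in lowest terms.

19/6

Starting at the tail and folding back:
Start with 1.
5 + 1/(1/1) = 5 + 1/1 = 6/1
3 + 1/(6/1) = 3 + 1/6 = 19/6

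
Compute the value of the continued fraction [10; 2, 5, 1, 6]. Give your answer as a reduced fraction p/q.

931/89

a_0 = 10: 10/1
a_1 = 2: 21/2
a_2 = 5: 115/11
a_3 = 1: 136/13
a_4 = 6: 931/89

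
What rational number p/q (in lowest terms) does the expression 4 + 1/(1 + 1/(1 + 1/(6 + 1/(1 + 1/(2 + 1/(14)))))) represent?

2798/617

Collapse the nested fraction from the inside out:
Start with 14.
2 + 1/(14/1) = 2 + 1/14 = 29/14
1 + 1/(29/14) = 1 + 14/29 = 43/29
6 + 1/(43/29) = 6 + 29/43 = 287/43
1 + 1/(287/43) = 1 + 43/287 = 330/287
1 + 1/(330/287) = 1 + 287/330 = 617/330
4 + 1/(617/330) = 4 + 330/617 = 2798/617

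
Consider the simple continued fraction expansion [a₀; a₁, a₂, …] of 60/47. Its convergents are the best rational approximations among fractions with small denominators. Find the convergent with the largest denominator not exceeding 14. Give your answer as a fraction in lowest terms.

List convergents until the denominator exceeds the bound:
a_0 = 1: 1/1  (≤ bound)
a_1 = 3: 4/3  (≤ bound)
a_2 = 1: 5/4  (≤ bound)
a_3 = 1: 9/7  (≤ bound)
a_4 = 1: 14/11  (≤ bound)
a_5 = 1: 23/18  (> 14, stop)

14/11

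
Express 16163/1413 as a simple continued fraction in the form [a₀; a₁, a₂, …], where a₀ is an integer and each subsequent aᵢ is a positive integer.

[11; 2, 3, 1, 1, 2, 2, 14]

⌊16163/1413⌋ = 11, remainder 620
⌊1413/620⌋ = 2, remainder 173
⌊620/173⌋ = 3, remainder 101
⌊173/101⌋ = 1, remainder 72
⌊101/72⌋ = 1, remainder 29
⌊72/29⌋ = 2, remainder 14
⌊29/14⌋ = 2, remainder 1
⌊14/1⌋ = 14, remainder 0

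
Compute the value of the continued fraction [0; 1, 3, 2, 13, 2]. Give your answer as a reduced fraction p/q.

195/251

Compute successive convergents:
a_0 = 0: 0/1
a_1 = 1: 1/1
a_2 = 3: 3/4
a_3 = 2: 7/9
a_4 = 13: 94/121
a_5 = 2: 195/251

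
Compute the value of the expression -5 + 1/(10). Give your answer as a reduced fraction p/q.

-49/10

a_0 = -5: -5/1
a_1 = 10: -49/10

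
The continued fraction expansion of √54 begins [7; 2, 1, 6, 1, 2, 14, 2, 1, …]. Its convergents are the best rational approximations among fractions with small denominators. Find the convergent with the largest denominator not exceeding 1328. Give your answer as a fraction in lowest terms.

List convergents until the denominator exceeds the bound:
a_0 = 7: 7/1  (≤ bound)
a_1 = 2: 15/2  (≤ bound)
a_2 = 1: 22/3  (≤ bound)
a_3 = 6: 147/20  (≤ bound)
a_4 = 1: 169/23  (≤ bound)
a_5 = 2: 485/66  (≤ bound)
a_6 = 14: 6959/947  (≤ bound)
a_7 = 2: 14403/1960  (> 1328, stop)

6959/947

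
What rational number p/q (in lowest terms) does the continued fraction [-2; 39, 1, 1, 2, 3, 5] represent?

Start with 5.
3 + 1/(5/1) = 3 + 1/5 = 16/5
2 + 1/(16/5) = 2 + 5/16 = 37/16
1 + 1/(37/16) = 1 + 16/37 = 53/37
1 + 1/(53/37) = 1 + 37/53 = 90/53
39 + 1/(90/53) = 39 + 53/90 = 3563/90
-2 + 1/(3563/90) = -2 + 90/3563 = -7036/3563

-7036/3563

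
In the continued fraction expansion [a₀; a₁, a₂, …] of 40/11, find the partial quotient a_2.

Repeatedly divide and take the remainder:
40 ÷ 11 → quotient 3, remainder 7
11 ÷ 7 → quotient 1, remainder 4
7 ÷ 4 → quotient 1, remainder 3

1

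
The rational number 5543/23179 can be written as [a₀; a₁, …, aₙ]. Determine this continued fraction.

[0; 4, 5, 1, 1, 55, 2, 4]

5543 = 0·23179 + 5543, so a_0 = 0
23179 = 4·5543 + 1007, so a_1 = 4
5543 = 5·1007 + 508, so a_2 = 5
1007 = 1·508 + 499, so a_3 = 1
508 = 1·499 + 9, so a_4 = 1
499 = 55·9 + 4, so a_5 = 55
9 = 2·4 + 1, so a_6 = 2
4 = 4·1 + 0, so a_7 = 4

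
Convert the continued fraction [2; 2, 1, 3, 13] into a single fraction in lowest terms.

Use the convergent recurrence hₖ = aₖ·hₖ₋₁ + hₖ₋₂ (and likewise for the denominators kₖ):
a_0 = 2: 2/1
a_1 = 2: 5/2
a_2 = 1: 7/3
a_3 = 3: 26/11
a_4 = 13: 345/146

345/146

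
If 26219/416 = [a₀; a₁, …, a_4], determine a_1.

37

⌊26219/416⌋ = 63, remainder 11
⌊416/11⌋ = 37, remainder 9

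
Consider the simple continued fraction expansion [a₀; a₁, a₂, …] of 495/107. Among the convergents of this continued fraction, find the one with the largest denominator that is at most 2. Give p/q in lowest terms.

List convergents until the denominator exceeds the bound:
a_0 = 4: 4/1  (≤ bound)
a_1 = 1: 5/1  (≤ bound)
a_2 = 1: 9/2  (≤ bound)
a_3 = 1: 14/3  (> 2, stop)

9/2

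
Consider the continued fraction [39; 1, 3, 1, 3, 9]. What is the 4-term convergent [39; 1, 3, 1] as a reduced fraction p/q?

Collapse the nested fraction from the inside out:
Start with 1.
3 + 1/(1/1) = 3 + 1/1 = 4/1
1 + 1/(4/1) = 1 + 1/4 = 5/4
39 + 1/(5/4) = 39 + 4/5 = 199/5

199/5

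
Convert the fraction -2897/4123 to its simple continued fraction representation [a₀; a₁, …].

Apply division with remainder until the remainder is 0:
⌊-2897/4123⌋ = -1, remainder 1226
⌊4123/1226⌋ = 3, remainder 445
⌊1226/445⌋ = 2, remainder 336
⌊445/336⌋ = 1, remainder 109
⌊336/109⌋ = 3, remainder 9
⌊109/9⌋ = 12, remainder 1
⌊9/1⌋ = 9, remainder 0

[-1; 3, 2, 1, 3, 12, 9]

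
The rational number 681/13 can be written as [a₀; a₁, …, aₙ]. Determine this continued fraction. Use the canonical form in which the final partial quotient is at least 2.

[52; 2, 1, 1, 2]

Apply division with remainder until the remainder is 0:
681 = 52·13 + 5, so a_0 = 52
13 = 2·5 + 3, so a_1 = 2
5 = 1·3 + 2, so a_2 = 1
3 = 1·2 + 1, so a_3 = 1
2 = 2·1 + 0, so a_4 = 2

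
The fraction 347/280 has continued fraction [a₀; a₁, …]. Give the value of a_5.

Repeatedly divide and take the remainder:
⌊347/280⌋ = 1, remainder 67
⌊280/67⌋ = 4, remainder 12
⌊67/12⌋ = 5, remainder 7
⌊12/7⌋ = 1, remainder 5
⌊7/5⌋ = 1, remainder 2
⌊5/2⌋ = 2, remainder 1

2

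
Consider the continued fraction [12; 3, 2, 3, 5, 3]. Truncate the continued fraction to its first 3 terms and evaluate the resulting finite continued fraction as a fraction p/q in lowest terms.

a_0 = 12: 12/1
a_1 = 3: 37/3
a_2 = 2: 86/7

86/7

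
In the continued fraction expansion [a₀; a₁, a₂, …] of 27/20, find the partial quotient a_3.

Apply division with remainder until the remainder is 0:
⌊27/20⌋ = 1, remainder 7
⌊20/7⌋ = 2, remainder 6
⌊7/6⌋ = 1, remainder 1
⌊6/1⌋ = 6, remainder 0

6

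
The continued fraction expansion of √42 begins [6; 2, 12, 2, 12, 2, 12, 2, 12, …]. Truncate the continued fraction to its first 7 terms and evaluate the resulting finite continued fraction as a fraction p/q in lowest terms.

109194/16849

Start with 12.
2 + 1/(12/1) = 2 + 1/12 = 25/12
12 + 1/(25/12) = 12 + 12/25 = 312/25
2 + 1/(312/25) = 2 + 25/312 = 649/312
12 + 1/(649/312) = 12 + 312/649 = 8100/649
2 + 1/(8100/649) = 2 + 649/8100 = 16849/8100
6 + 1/(16849/8100) = 6 + 8100/16849 = 109194/16849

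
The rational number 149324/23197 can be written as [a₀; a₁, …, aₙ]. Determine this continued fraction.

[6; 2, 3, 2, 13, 8, 1, 11]

Repeatedly divide and take the remainder:
⌊149324/23197⌋ = 6, remainder 10142
⌊23197/10142⌋ = 2, remainder 2913
⌊10142/2913⌋ = 3, remainder 1403
⌊2913/1403⌋ = 2, remainder 107
⌊1403/107⌋ = 13, remainder 12
⌊107/12⌋ = 8, remainder 11
⌊12/11⌋ = 1, remainder 1
⌊11/1⌋ = 11, remainder 0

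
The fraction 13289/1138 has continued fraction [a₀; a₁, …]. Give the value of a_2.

2

Repeatedly divide and take the remainder:
⌊13289/1138⌋ = 11, remainder 771
⌊1138/771⌋ = 1, remainder 367
⌊771/367⌋ = 2, remainder 37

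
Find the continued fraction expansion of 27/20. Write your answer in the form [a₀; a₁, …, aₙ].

27 = 1·20 + 7, so a_0 = 1
20 = 2·7 + 6, so a_1 = 2
7 = 1·6 + 1, so a_2 = 1
6 = 6·1 + 0, so a_3 = 6

[1; 2, 1, 6]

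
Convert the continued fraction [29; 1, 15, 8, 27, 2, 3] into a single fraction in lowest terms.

a_0 = 29: 29/1
a_1 = 1: 30/1
a_2 = 15: 479/16
a_3 = 8: 3862/129
a_4 = 27: 104753/3499
a_5 = 2: 213368/7127
a_6 = 3: 744857/24880

744857/24880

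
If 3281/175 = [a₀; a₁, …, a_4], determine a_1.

3281 = 18·175 + 131, so a_0 = 18
175 = 1·131 + 44, so a_1 = 1

1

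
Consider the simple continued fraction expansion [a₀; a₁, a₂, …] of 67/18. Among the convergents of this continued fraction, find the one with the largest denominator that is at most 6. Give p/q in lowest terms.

15/4

a_0 = 3: 3/1  (≤ bound)
a_1 = 1: 4/1  (≤ bound)
a_2 = 2: 11/3  (≤ bound)
a_3 = 1: 15/4  (≤ bound)
a_4 = 1: 26/7  (> 6, stop)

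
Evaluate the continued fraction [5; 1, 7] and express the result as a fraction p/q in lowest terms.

47/8

a_0 = 5: 5/1
a_1 = 1: 6/1
a_2 = 7: 47/8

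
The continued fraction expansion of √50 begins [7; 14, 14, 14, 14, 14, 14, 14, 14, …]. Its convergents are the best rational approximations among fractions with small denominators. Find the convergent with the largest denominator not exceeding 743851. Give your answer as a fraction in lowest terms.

List convergents until the denominator exceeds the bound:
a_0 = 7: 7/1  (≤ bound)
a_1 = 14: 99/14  (≤ bound)
a_2 = 14: 1393/197  (≤ bound)
a_3 = 14: 19601/2772  (≤ bound)
a_4 = 14: 275807/39005  (≤ bound)
a_5 = 14: 3880899/548842  (≤ bound)
a_6 = 14: 54608393/7722793  (> 743851, stop)

3880899/548842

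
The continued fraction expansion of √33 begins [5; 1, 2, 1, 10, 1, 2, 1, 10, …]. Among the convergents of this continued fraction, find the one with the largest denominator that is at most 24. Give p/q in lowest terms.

23/4

a_0 = 5: 5/1  (≤ bound)
a_1 = 1: 6/1  (≤ bound)
a_2 = 2: 17/3  (≤ bound)
a_3 = 1: 23/4  (≤ bound)
a_4 = 10: 247/43  (> 24, stop)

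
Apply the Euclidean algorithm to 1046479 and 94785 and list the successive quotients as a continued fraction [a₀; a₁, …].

1046479 = 11·94785 + 3844, so a_0 = 11
94785 = 24·3844 + 2529, so a_1 = 24
3844 = 1·2529 + 1315, so a_2 = 1
2529 = 1·1315 + 1214, so a_3 = 1
1315 = 1·1214 + 101, so a_4 = 1
1214 = 12·101 + 2, so a_5 = 12
101 = 50·2 + 1, so a_6 = 50
2 = 2·1 + 0, so a_7 = 2

[11; 24, 1, 1, 1, 12, 50, 2]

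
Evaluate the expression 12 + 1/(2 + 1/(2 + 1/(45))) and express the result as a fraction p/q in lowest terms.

2815/227

a_0 = 12: 12/1
a_1 = 2: 25/2
a_2 = 2: 62/5
a_3 = 45: 2815/227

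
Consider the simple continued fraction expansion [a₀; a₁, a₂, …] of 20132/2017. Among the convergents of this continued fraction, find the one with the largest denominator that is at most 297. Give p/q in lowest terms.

a_0 = 9: 9/1  (≤ bound)
a_1 = 1: 10/1  (≤ bound)
a_2 = 52: 529/53  (≤ bound)
a_3 = 12: 6358/637  (> 297, stop)

529/53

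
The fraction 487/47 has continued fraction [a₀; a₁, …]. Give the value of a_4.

Apply division with remainder until the remainder is 0:
487 = 10·47 + 17, so a_0 = 10
47 = 2·17 + 13, so a_1 = 2
17 = 1·13 + 4, so a_2 = 1
13 = 3·4 + 1, so a_3 = 3
4 = 4·1 + 0, so a_4 = 4

4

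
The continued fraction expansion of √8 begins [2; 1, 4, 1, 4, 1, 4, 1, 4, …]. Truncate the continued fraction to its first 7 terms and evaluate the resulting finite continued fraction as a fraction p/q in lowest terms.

Use the convergent recurrence hₖ = aₖ·hₖ₋₁ + hₖ₋₂ (and likewise for the denominators kₖ):
a_0 = 2: 2/1
a_1 = 1: 3/1
a_2 = 4: 14/5
a_3 = 1: 17/6
a_4 = 4: 82/29
a_5 = 1: 99/35
a_6 = 4: 478/169

478/169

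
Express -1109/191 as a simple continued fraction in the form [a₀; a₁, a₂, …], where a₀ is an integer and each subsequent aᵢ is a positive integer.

Apply division with remainder until the remainder is 0:
-1109 = -6·191 + 37, so a_0 = -6
191 = 5·37 + 6, so a_1 = 5
37 = 6·6 + 1, so a_2 = 6
6 = 6·1 + 0, so a_3 = 6

[-6; 5, 6, 6]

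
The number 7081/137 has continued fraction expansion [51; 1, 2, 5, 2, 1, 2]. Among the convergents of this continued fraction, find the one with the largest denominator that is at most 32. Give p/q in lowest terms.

827/16

a_0 = 51: 51/1  (≤ bound)
a_1 = 1: 52/1  (≤ bound)
a_2 = 2: 155/3  (≤ bound)
a_3 = 5: 827/16  (≤ bound)
a_4 = 2: 1809/35  (> 32, stop)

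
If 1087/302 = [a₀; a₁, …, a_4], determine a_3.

1087 ÷ 302 → quotient 3, remainder 181
302 ÷ 181 → quotient 1, remainder 121
181 ÷ 121 → quotient 1, remainder 60
121 ÷ 60 → quotient 2, remainder 1

2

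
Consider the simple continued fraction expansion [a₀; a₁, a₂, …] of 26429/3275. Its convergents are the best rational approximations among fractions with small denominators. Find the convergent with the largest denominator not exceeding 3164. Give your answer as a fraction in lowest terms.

8425/1044

a_0 = 8: 8/1  (≤ bound)
a_1 = 14: 113/14  (≤ bound)
a_2 = 3: 347/43  (≤ bound)
a_3 = 3: 1154/143  (≤ bound)
a_4 = 7: 8425/1044  (≤ bound)
a_5 = 3: 26429/3275  (> 3164, stop)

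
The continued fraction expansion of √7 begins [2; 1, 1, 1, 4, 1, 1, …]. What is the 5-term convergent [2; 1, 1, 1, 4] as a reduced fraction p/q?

37/14

a_0 = 2: 2/1
a_1 = 1: 3/1
a_2 = 1: 5/2
a_3 = 1: 8/3
a_4 = 4: 37/14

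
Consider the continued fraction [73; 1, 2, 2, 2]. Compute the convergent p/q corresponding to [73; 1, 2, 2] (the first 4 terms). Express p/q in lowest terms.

Compute successive convergents:
a_0 = 73: 73/1
a_1 = 1: 74/1
a_2 = 2: 221/3
a_3 = 2: 516/7

516/7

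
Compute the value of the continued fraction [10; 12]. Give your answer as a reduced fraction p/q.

121/12

Use the convergent recurrence hₖ = aₖ·hₖ₋₁ + hₖ₋₂ (and likewise for the denominators kₖ):
a_0 = 10: 10/1
a_1 = 12: 121/12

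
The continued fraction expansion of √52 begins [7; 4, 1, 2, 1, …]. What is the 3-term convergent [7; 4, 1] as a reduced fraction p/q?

36/5

a_0 = 7: 7/1
a_1 = 4: 29/4
a_2 = 1: 36/5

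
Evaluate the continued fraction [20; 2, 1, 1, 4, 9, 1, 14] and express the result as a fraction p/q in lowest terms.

71411/3502

Work from the innermost term outward:
Start with 14.
1 + 1/(14/1) = 1 + 1/14 = 15/14
9 + 1/(15/14) = 9 + 14/15 = 149/15
4 + 1/(149/15) = 4 + 15/149 = 611/149
1 + 1/(611/149) = 1 + 149/611 = 760/611
1 + 1/(760/611) = 1 + 611/760 = 1371/760
2 + 1/(1371/760) = 2 + 760/1371 = 3502/1371
20 + 1/(3502/1371) = 20 + 1371/3502 = 71411/3502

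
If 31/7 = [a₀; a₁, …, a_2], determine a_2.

3

Run the Euclidean algorithm, recording each quotient:
31 ÷ 7 → quotient 4, remainder 3
7 ÷ 3 → quotient 2, remainder 1
3 ÷ 1 → quotient 3, remainder 0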